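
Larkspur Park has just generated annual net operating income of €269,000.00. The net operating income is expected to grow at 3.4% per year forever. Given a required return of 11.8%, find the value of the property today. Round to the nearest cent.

€3311261.90

D₁ = D₀ × (1 + g) = €269,000.00 × 1.034 = €278,146.0000
Growing perpetuity: P = D₁ / (r − g) = €278,146.0000 / (0.118 − 0.034) = €3,311,261.90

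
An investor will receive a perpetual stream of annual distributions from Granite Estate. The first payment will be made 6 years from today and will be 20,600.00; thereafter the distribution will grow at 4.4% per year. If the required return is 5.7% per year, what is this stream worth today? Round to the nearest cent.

1201016.38

Value at end of year 5: C₁ / (r − g) = 20,600.00 / (0.057 − 0.044) = 1,584,615.3846
Discount to today: PV = 1,584,615.3846 / (1 + 0.057)^5 = 1,584,615.3846 / 1.319395 = 1,201,016.38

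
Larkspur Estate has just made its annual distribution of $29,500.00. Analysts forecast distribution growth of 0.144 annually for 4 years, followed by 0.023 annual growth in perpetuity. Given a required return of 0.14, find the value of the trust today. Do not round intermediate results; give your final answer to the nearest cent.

D_1 = 33748.00000
D_2 = 38607.71200
D_3 = 44167.22253
D_4 = 50527.30257
Terminal value at year 4: TV = D_4×(1+g_2)/(r−g_2) = 51689.43053/0.117 = 441790.00454
P_0 = D_1/(1+r)^1 + D_2/(1+r)^2 + D_3/(1+r)^3 + D_4/(1+r)^4 + TV/(1+r)^4
    = 29603.50877 + 29707.38073 + 29811.61716 + 29916.21932 + 261575.14843 = 380613.87441

$380613.87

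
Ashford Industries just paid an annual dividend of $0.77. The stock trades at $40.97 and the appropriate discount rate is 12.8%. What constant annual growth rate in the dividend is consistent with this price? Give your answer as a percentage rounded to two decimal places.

P = D₀(1+g)/(r−g) ⇒ P(r−g) = D₀(1+g) ⇒ g(P+D₀) = P·r − D₀
g = (P·r − D₀)/(P + D₀) = ($40.97×0.128 − $0.77) / ($40.97 + $0.77) = 0.107191

10.72%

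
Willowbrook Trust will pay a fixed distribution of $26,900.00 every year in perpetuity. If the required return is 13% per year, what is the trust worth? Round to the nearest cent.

Level perpetuity: PV = C / r = $26,900.00 / 0.13 = $206,923.08

$206923.08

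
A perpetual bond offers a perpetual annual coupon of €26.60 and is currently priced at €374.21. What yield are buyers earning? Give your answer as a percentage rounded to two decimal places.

P = C/r ⇒ r = C/P = €26.60/€374.21 = 0.071083

7.11%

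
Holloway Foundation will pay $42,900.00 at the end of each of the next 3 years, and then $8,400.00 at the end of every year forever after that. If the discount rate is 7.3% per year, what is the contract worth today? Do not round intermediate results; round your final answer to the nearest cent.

$205113.43

PV of 3-year annuity: $42,900.00 × [1 − (1+0.073)^−3] / 0.073 = 111968.91651
Perpetuity value at year 3: $8,400.00 / 0.073 = 115068.49315
PV of perpetuity: 115068.49315 / (1+0.073)^3 = 93144.50950
Total PV = 111968.91651 + 93144.50950 = 205113.42600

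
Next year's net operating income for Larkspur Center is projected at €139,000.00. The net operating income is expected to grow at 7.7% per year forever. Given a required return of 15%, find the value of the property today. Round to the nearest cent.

Growing perpetuity: P = D₁ / (r − g) = €139,000.0000 / (0.15 − 0.077) = €1,904,109.59

€1904109.59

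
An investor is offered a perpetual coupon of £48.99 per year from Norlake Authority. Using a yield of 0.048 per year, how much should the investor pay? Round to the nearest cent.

Level perpetuity: PV = C / r = £48.99 / 0.048 = £1,020.63

£1020.63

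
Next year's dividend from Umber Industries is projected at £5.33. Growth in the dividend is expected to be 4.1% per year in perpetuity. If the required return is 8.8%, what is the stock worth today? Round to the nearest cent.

£113.40

Growing perpetuity: P = D₁ / (r − g) = £5.3300 / (0.088 − 0.041) = £113.40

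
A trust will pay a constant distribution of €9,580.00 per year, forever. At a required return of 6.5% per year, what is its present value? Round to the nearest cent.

€147384.62

Level perpetuity: PV = C / r = €9,580.00 / 0.065 = €147,384.62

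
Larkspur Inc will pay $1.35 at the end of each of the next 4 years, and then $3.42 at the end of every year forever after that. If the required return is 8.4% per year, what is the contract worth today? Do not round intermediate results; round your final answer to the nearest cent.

$33.92

PV of 4-year annuity: $1.35 × [1 − (1+0.084)^−4] / 0.084 = 4.43185
Perpetuity value at year 4: $3.42 / 0.084 = 40.71429
PV of perpetuity: 40.71429 / (1+0.084)^4 = 29.48694
Total PV = 4.43185 + 29.48694 = 33.91879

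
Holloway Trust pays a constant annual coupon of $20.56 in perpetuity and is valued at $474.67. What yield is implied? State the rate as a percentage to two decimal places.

4.33%

P = C/r ⇒ r = C/P = $20.56/$474.67 = 0.043314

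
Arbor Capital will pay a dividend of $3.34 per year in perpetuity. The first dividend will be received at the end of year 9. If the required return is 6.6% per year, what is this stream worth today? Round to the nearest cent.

$30.35

Value at end of year 8: C / r = $3.34 / 0.066 = $50.6061
Discount to today: PV = $50.6061 / (1 + 0.066)^8 = $50.6061 / 1.667468 = $30.35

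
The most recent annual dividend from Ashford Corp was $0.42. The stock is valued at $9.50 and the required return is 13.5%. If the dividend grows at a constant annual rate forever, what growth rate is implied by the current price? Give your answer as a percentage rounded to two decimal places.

P = D₀(1+g)/(r−g) ⇒ P(r−g) = D₀(1+g) ⇒ g(P+D₀) = P·r − D₀
g = (P·r − D₀)/(P + D₀) = ($9.50×0.135 − $0.42) / ($9.50 + $0.42) = 0.086946

8.69%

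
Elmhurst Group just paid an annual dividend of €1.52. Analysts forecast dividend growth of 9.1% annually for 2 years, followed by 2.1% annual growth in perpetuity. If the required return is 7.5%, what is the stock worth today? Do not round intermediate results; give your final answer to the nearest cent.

D_1 = 1.65832
D_2 = 1.80923
Terminal value at year 2: TV = D_2×(1+g_2)/(r−g_2) = 1.84722/0.054 = 34.20779
P_0 = D_1/(1+r)^1 + D_2/(1+r)^2 + TV/(1+r)^2
    = 1.54262 + 1.56558 + 29.60112 = 32.70933

€32.71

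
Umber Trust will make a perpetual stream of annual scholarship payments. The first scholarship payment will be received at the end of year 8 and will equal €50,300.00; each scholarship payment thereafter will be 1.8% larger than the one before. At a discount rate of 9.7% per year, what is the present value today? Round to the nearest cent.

€333038.55

Value at end of year 7: C₁ / (r − g) = €50,300.00 / (0.097 − 0.018) = €636,708.8608
Discount to today: PV = €636,708.8608 / (1 + 0.097)^7 = €636,708.8608 / 1.911817 = €333,038.55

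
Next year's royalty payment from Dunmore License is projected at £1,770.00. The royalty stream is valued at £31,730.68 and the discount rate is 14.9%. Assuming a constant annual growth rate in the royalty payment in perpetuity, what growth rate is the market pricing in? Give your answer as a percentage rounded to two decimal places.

P = D₁/(r−g) ⇒ g = r − D₁/P = 0.149 − £1,770.00/£31,730.68 = 0.093218

9.32%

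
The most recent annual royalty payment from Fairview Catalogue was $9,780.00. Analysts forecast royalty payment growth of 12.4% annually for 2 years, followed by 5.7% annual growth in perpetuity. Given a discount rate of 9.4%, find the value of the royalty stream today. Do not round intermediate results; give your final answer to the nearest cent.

$315295.91

D_1 = 10992.72000
D_2 = 12355.81728
Terminal value at year 2: TV = D_2×(1+g_2)/(r−g_2) = 13060.09886/0.037 = 352975.64500
P_0 = D_1/(1+r)^1 + D_2/(1+r)^2 + TV/(1+r)^2
    = 10048.19013 + 10323.73465 + 294923.98708 = 315295.91185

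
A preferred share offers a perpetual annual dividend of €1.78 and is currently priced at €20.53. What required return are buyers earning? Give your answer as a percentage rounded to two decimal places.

P = C/r ⇒ r = C/P = €1.78/€20.53 = 0.086702

8.67%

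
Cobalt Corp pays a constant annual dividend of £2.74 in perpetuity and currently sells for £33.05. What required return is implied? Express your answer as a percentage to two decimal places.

8.29%

P = C/r ⇒ r = C/P = £2.74/£33.05 = 0.082905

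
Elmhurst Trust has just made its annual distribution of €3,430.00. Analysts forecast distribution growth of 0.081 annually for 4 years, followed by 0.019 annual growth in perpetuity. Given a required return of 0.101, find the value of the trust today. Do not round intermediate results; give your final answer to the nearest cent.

€52718.43

D_1 = 3707.83000
D_2 = 4008.16423
D_3 = 4332.82553
D_4 = 4683.78440
Terminal value at year 4: TV = D_4×(1+g_2)/(r−g_2) = 4772.77630/0.082 = 58204.58908
P_0 = D_1/(1+r)^1 + D_2/(1+r)^2 + D_3/(1+r)^3 + D_4/(1+r)^4 + TV/(1+r)^4
    = 3367.69301 + 3306.51784 + 3246.45394 + 3187.48111 + 39610.28358 = 52718.42947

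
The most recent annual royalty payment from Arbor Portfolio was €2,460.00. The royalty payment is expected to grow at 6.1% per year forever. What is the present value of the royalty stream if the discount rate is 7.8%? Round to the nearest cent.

€153532.94

D₁ = D₀ × (1 + g) = €2,460.00 × 1.061 = €2,610.0600
Growing perpetuity: P = D₁ / (r − g) = €2,610.0600 / (0.078 − 0.061) = €153,532.94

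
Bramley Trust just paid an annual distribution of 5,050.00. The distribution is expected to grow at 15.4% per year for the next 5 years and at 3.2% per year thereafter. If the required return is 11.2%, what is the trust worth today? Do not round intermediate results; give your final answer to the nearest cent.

D_1 = 5827.70000
D_2 = 6725.16580
D_3 = 7760.84133
D_4 = 8956.01090
D_5 = 10335.23658
Terminal value at year 5: TV = D_5×(1+g_2)/(r−g_2) = 10665.96415/0.08 = 133324.55184
P_0 = D_1/(1+r)^1 + D_2/(1+r)^2 + D_3/(1+r)^3 + D_4/(1+r)^4 + D_5/(1+r)^5 + TV/(1+r)^5
    = 5240.73741 + 5438.67893 + 5644.09666 + 5857.27297 + 6078.50091 + 78412.66173 = 106671.94861

106671.95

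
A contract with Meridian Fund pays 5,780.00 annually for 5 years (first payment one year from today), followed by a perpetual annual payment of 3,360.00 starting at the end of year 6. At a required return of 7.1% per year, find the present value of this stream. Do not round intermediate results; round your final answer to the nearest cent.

57219.91

PV of 5-year annuity: 5,780.00 × [1 − (1+0.071)^−5] / 0.071 = 23635.82110
Perpetuity value at year 5: 3,360.00 / 0.071 = 47323.94366
PV of perpetuity: 47323.94366 / (1+0.071)^5 = 33584.08918
Total PV = 23635.82110 + 33584.08918 = 57219.91028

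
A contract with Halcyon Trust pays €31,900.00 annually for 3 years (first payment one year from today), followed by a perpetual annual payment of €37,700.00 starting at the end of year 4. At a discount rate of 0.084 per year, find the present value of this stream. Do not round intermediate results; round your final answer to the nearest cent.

PV of 3-year annuity: €31,900.00 × [1 − (1+0.084)^−3] / 0.084 = 81619.63709
Perpetuity value at year 3: €37,700.00 / 0.084 = 448809.52381
PV of perpetuity: 448809.52381 / (1+0.084)^3 = 352349.95270
Total PV = 81619.63709 + 352349.95270 = 433969.58979

€433969.59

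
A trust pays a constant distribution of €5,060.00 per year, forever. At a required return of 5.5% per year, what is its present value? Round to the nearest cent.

€92000.00

Level perpetuity: PV = C / r = €5,060.00 / 0.055 = €92,000.00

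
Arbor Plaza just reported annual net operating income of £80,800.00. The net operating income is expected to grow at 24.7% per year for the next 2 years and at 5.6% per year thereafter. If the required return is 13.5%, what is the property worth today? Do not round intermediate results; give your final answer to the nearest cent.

£1490041.57

D_1 = 100757.60000
D_2 = 125644.72720
Terminal value at year 2: TV = D_2×(1+g_2)/(r−g_2) = 132680.83192/0.079 = 1679504.20156
P_0 = D_1/(1+r)^1 + D_2/(1+r)^2 + TV/(1+r)^2
    = 88773.21586 + 97533.21601 + 1303735.14065 = 1490041.57252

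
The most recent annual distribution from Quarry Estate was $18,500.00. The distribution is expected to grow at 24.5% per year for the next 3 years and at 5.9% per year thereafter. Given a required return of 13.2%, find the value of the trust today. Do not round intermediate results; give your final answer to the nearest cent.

$424373.49

D_1 = 23032.50000
D_2 = 28675.46250
D_3 = 35700.95081
Terminal value at year 3: TV = D_3×(1+g_2)/(r−g_2) = 37807.30691/0.073 = 517908.31384
P_0 = D_1/(1+r)^1 + D_2/(1+r)^2 + D_3/(1+r)^3 + TV/(1+r)^3
    = 20346.73145 + 22377.80976 + 24611.63706 + 357037.31029 = 424373.48857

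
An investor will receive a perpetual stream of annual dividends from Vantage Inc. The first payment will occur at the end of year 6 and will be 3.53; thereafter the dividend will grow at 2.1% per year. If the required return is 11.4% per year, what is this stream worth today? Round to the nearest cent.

22.12

Value at end of year 5: C₁ / (r − g) = 3.53 / (0.114 − 0.021) = 37.9570
Discount to today: PV = 37.9570 / (1 + 0.114)^5 = 37.9570 / 1.715639 = 22.12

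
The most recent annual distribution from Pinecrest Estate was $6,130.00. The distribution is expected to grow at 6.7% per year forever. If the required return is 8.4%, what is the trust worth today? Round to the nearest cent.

$384747.65

D₁ = D₀ × (1 + g) = $6,130.00 × 1.067 = $6,540.7100
Growing perpetuity: P = D₁ / (r − g) = $6,540.7100 / (0.084 − 0.067) = $384,747.65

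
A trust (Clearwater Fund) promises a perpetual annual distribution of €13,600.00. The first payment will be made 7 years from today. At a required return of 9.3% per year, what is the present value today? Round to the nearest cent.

€85769.92

Value at end of year 6: C / r = €13,600.00 / 0.093 = €146,236.5591
Discount to today: PV = €146,236.5591 / (1 + 0.093)^6 = €146,236.5591 / 1.704987 = €85,769.92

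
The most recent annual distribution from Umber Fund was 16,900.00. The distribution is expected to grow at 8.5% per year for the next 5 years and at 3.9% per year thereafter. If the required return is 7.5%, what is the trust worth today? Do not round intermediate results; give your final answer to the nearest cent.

D_1 = 18336.50000
D_2 = 19895.10250
D_3 = 21586.18621
D_4 = 23421.01204
D_5 = 25411.79806
Terminal value at year 5: TV = D_5×(1+g_2)/(r−g_2) = 26402.85819/0.036 = 733412.72746
P_0 = D_1/(1+r)^1 + D_2/(1+r)^2 + D_3/(1+r)^3 + D_4/(1+r)^4 + D_5/(1+r)^5 + TV/(1+r)^5
    = 17057.20930 + 17215.88102 + 17376.02875 + 17537.66622 + 17700.80731 + 510864.96639 = 597752.55898

597752.56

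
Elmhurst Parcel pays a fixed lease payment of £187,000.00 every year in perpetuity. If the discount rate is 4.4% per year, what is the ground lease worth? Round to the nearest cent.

Level perpetuity: PV = C / r = £187,000.00 / 0.044 = £4,250,000.00

£4250000.00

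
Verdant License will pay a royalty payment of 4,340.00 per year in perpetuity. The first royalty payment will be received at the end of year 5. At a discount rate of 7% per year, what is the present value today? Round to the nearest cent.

Value at end of year 4: C / r = 4,340.00 / 0.07 = 62,000.0000
Discount to today: PV = 62,000.0000 / (1 + 0.07)^4 = 62,000.0000 / 1.310796 = 47,299.50

47299.50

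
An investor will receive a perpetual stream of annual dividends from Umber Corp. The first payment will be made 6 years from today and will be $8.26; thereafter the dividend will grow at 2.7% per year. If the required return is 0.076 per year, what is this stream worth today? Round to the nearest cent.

Value at end of year 5: C₁ / (r − g) = $8.26 / (0.076 − 0.027) = $168.5714
Discount to today: PV = $168.5714 / (1 + 0.076)^5 = $168.5714 / 1.442319 = $116.88

$116.88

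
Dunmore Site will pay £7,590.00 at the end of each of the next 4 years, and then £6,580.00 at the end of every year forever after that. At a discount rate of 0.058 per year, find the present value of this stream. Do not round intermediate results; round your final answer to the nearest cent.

£116964.12

PV of 4-year annuity: £7,590.00 × [1 − (1+0.058)^−4] / 0.058 = 26421.04730
Perpetuity value at year 4: £6,580.00 / 0.058 = 113448.27586
PV of perpetuity: 113448.27586 / (1+0.058)^4 = 90543.07280
Total PV = 26421.04730 + 90543.07280 = 116964.12010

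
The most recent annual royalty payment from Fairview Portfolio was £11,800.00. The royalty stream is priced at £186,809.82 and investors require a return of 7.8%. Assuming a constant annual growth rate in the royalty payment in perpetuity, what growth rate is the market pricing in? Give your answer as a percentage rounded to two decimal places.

1.40%

P = D₀(1+g)/(r−g) ⇒ P(r−g) = D₀(1+g) ⇒ g(P+D₀) = P·r − D₀
g = (P·r − D₀)/(P + D₀) = (£186,809.82×0.078 − £11,800.00) / (£186,809.82 + £11,800.00) = 0.013953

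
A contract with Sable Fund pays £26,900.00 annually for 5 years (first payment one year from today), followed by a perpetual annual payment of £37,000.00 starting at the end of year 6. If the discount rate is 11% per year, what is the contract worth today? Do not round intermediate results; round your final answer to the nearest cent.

£299035.08

PV of 5-year annuity: £26,900.00 × [1 − (1+0.11)^−5] / 0.11 = 99419.62977
Perpetuity value at year 5: £37,000.00 / 0.11 = 336363.63636
PV of perpetuity: 336363.63636 / (1+0.11)^5 = 199615.44671
Total PV = 99419.62977 + 199615.44671 = 299035.07649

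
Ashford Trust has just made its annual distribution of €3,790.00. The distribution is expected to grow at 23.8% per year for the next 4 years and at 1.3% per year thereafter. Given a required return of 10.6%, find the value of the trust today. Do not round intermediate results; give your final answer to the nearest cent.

D_1 = 4692.02000
D_2 = 5808.72076
D_3 = 7191.19630
D_4 = 8902.70102
Terminal value at year 4: TV = D_4×(1+g_2)/(r−g_2) = 9018.43613/0.093 = 96972.43155
P_0 = D_1/(1+r)^1 + D_2/(1+r)^2 + D_3/(1+r)^3 + D_4/(1+r)^4 + TV/(1+r)^4
    = 4242.33273 + 4748.65092 + 5315.39769 + 5949.78511 + 64807.87442 = 85064.04088

€85064.04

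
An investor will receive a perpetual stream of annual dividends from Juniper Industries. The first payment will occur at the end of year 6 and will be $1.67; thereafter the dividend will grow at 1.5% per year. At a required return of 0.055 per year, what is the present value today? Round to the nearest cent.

Value at end of year 5: C₁ / (r − g) = $1.67 / (0.055 − 0.015) = $41.7500
Discount to today: PV = $41.7500 / (1 + 0.055)^5 = $41.7500 / 1.306960 = $31.94

$31.94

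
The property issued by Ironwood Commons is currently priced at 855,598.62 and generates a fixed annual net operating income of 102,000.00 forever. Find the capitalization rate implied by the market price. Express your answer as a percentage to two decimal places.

11.92%

P = C/r ⇒ r = C/P = 102,000.00/855,598.62 = 0.119215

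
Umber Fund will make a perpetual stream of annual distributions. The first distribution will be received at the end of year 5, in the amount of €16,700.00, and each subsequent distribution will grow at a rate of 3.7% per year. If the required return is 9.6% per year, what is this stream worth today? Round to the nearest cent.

€196165.33

Value at end of year 4: C₁ / (r − g) = €16,700.00 / (0.096 − 0.037) = €283,050.8475
Discount to today: PV = €283,050.8475 / (1 + 0.096)^4 = €283,050.8475 / 1.442920 = €196,165.33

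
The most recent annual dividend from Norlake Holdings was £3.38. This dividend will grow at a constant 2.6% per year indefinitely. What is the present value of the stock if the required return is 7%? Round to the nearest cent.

£78.82

D₁ = D₀ × (1 + g) = £3.38 × 1.026 = £3.4679
Growing perpetuity: P = D₁ / (r − g) = £3.4679 / (0.07 − 0.026) = £78.82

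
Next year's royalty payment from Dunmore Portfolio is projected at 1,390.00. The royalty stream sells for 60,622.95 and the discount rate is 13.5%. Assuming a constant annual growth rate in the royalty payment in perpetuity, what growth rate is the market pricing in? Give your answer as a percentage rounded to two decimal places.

11.21%

P = D₁/(r−g) ⇒ g = r − D₁/P = 0.135 − 1,390.00/60,622.95 = 0.112071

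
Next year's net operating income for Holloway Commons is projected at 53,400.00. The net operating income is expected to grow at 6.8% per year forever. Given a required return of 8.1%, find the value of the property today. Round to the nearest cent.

4107692.31

Growing perpetuity: P = D₁ / (r − g) = 53,400.0000 / (0.081 − 0.068) = 4,107,692.31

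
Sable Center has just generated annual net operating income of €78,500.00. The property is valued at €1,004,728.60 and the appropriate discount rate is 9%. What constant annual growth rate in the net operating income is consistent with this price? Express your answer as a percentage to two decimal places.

P = D₀(1+g)/(r−g) ⇒ P(r−g) = D₀(1+g) ⇒ g(P+D₀) = P·r − D₀
g = (P·r − D₀)/(P + D₀) = (€1,004,728.60×0.09 − €78,500.00) / (€1,004,728.60 + €78,500.00) = 0.011009

1.10%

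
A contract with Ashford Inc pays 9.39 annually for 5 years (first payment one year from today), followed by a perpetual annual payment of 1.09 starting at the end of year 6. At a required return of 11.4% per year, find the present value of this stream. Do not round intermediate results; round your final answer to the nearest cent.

39.93

PV of 5-year annuity: 9.39 × [1 − (1+0.114)^−5] / 0.114 = 34.35808
Perpetuity value at year 5: 1.09 / 0.114 = 9.56140
PV of perpetuity: 9.56140 / (1+0.114)^5 = 5.57309
Total PV = 34.35808 + 5.57309 = 39.93117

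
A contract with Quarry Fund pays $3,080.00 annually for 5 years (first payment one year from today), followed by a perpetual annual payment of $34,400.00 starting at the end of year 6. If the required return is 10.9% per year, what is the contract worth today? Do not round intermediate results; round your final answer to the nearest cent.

PV of 5-year annuity: $3,080.00 × [1 − (1+0.109)^−5] / 0.109 = 11412.05634
Perpetuity value at year 5: $34,400.00 / 0.109 = 315596.33028
PV of perpetuity: 315596.33028 / (1+0.109)^5 = 188136.99971
Total PV = 11412.05634 + 188136.99971 = 199549.05605

$199549.06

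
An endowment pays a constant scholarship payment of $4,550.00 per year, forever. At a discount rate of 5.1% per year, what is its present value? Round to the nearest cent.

Level perpetuity: PV = C / r = $4,550.00 / 0.051 = $89,215.69

$89215.69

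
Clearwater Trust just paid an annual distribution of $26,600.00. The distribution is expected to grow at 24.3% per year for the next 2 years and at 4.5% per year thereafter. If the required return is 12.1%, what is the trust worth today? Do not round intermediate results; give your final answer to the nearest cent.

D_1 = 33063.80000
D_2 = 41098.30340
Terminal value at year 2: TV = D_2×(1+g_2)/(r−g_2) = 42947.72705/0.076 = 565101.67175
P_0 = D_1/(1+r)^1 + D_2/(1+r)^2 + TV/(1+r)^2
    = 29494.91525 + 32704.88819 + 449692.21261 = 511892.01606

$511892.02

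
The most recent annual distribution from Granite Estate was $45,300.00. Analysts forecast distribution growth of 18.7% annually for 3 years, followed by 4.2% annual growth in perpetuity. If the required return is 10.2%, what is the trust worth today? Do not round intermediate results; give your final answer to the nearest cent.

$1141118.55

D_1 = 53771.10000
D_2 = 63826.29570
D_3 = 75761.81300
Terminal value at year 3: TV = D_3×(1+g_2)/(r−g_2) = 78943.80914/0.06 = 1315730.15236
P_0 = D_1/(1+r)^1 + D_2/(1+r)^2 + D_3/(1+r)^3 + TV/(1+r)^3
    = 48794.10163 + 52557.71201 + 56611.61902 + 983155.11698 = 1141118.54965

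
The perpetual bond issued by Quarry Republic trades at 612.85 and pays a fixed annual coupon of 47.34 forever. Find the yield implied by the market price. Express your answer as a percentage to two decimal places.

7.72%

P = C/r ⇒ r = C/P = 47.34/612.85 = 0.077246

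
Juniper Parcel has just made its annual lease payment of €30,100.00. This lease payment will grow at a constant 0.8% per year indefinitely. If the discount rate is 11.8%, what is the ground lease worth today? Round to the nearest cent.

D₁ = D₀ × (1 + g) = €30,100.00 × 1.008 = €30,340.8000
Growing perpetuity: P = D₁ / (r − g) = €30,340.8000 / (0.118 − 0.008) = €275,825.45

€275825.45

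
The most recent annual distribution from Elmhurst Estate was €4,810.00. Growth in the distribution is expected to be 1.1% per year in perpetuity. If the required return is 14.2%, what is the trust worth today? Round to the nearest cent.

D₁ = D₀ × (1 + g) = €4,810.00 × 1.011 = €4,862.9100
Growing perpetuity: P = D₁ / (r − g) = €4,862.9100 / (0.142 − 0.011) = €37,121.45

€37121.45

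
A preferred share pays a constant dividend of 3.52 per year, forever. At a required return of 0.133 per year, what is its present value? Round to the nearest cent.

Level perpetuity: PV = C / r = 3.52 / 0.133 = 26.47

26.47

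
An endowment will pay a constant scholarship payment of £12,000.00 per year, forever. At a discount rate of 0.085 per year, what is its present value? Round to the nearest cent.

Level perpetuity: PV = C / r = £12,000.00 / 0.085 = £141,176.47

£141176.47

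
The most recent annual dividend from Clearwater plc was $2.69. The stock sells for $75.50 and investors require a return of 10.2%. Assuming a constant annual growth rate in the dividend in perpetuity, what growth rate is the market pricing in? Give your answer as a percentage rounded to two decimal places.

P = D₀(1+g)/(r−g) ⇒ P(r−g) = D₀(1+g) ⇒ g(P+D₀) = P·r − D₀
g = (P·r − D₀)/(P + D₀) = ($75.50×0.102 − $2.69) / ($75.50 + $2.69) = 0.064087

6.41%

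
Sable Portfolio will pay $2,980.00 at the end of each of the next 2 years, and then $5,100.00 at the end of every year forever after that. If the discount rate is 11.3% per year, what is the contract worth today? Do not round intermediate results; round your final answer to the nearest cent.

PV of 2-year annuity: $2,980.00 × [1 − (1+0.113)^−2] / 0.113 = 5083.06230
Perpetuity value at year 2: $5,100.00 / 0.113 = 45132.74336
PV of perpetuity: 45132.74336 / (1+0.113)^2 = 36433.54279
Total PV = 5083.06230 + 36433.54279 = 41516.60508

$41516.61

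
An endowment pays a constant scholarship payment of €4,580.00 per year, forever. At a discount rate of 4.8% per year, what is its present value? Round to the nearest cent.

Level perpetuity: PV = C / r = €4,580.00 / 0.048 = €95,416.67

€95416.67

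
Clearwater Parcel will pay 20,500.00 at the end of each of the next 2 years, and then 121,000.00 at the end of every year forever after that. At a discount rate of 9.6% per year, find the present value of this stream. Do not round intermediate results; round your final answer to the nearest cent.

PV of 2-year annuity: 20,500.00 × [1 − (1+0.096)^−2] / 0.096 = 35770.41931
Perpetuity value at year 2: 121,000.00 / 0.096 = 1260416.66667
PV of perpetuity: 1260416.66667 / (1+0.096)^2 = 1049283.94782
Total PV = 35770.41931 + 1049283.94782 = 1085054.36713

1085054.37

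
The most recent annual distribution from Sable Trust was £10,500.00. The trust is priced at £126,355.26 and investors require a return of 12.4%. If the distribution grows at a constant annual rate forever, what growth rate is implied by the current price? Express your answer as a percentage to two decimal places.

3.78%

P = D₀(1+g)/(r−g) ⇒ P(r−g) = D₀(1+g) ⇒ g(P+D₀) = P·r − D₀
g = (P·r − D₀)/(P + D₀) = (£126,355.26×0.124 − £10,500.00) / (£126,355.26 + £10,500.00) = 0.037763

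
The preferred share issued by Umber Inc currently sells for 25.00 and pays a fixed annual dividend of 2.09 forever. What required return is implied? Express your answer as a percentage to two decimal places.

P = C/r ⇒ r = C/P = 2.09/25.00 = 0.083600

8.36%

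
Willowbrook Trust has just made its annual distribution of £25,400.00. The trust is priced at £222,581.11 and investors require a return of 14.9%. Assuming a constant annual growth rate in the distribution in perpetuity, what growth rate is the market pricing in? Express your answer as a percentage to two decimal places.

P = D₀(1+g)/(r−g) ⇒ P(r−g) = D₀(1+g) ⇒ g(P+D₀) = P·r − D₀
g = (P·r − D₀)/(P + D₀) = (£222,581.11×0.149 − £25,400.00) / (£222,581.11 + £25,400.00) = 0.031311

3.13%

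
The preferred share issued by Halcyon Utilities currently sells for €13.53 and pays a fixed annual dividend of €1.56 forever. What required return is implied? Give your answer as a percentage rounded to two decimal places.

P = C/r ⇒ r = C/P = €1.56/€13.53 = 0.115299

11.53%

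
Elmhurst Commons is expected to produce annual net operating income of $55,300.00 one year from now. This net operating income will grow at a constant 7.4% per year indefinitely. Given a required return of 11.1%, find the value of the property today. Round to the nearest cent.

Growing perpetuity: P = D₁ / (r − g) = $55,300.0000 / (0.111 − 0.074) = $1,494,594.59

$1494594.59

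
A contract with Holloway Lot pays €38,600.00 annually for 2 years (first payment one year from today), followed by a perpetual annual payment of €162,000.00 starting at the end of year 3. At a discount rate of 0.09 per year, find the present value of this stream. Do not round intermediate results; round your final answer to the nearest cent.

PV of 2-year annuity: €38,600.00 × [1 − (1+0.09)^−2] / 0.09 = 67901.69178
Perpetuity value at year 2: €162,000.00 / 0.09 = 1800000.00000
PV of perpetuity: 1800000.00000 / (1+0.09)^2 = 1515023.98788
Total PV = 67901.69178 + 1515023.98788 = 1582925.67966

€1582925.68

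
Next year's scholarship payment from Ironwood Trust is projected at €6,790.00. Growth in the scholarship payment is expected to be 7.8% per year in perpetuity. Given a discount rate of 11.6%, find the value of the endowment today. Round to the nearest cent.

Growing perpetuity: P = D₁ / (r − g) = €6,790.0000 / (0.116 − 0.078) = €178,684.21

€178684.21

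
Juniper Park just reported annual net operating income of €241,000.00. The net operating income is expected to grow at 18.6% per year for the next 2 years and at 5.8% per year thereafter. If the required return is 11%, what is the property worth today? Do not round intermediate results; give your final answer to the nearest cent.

€6130502.22

D_1 = 285826.00000
D_2 = 338989.63600
Terminal value at year 2: TV = D_2×(1+g_2)/(r−g_2) = 358651.03489/0.052 = 6897135.28631
P_0 = D_1/(1+r)^1 + D_2/(1+r)^2 + TV/(1+r)^2
    = 257500.90090 + 275131.59321 + 5597869.72349 = 6130502.21760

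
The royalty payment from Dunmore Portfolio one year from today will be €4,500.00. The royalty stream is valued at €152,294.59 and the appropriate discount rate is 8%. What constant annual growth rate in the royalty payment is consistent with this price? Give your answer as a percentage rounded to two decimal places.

P = D₁/(r−g) ⇒ g = r − D₁/P = 0.08 − €4,500.00/€152,294.59 = 0.050452

5.05%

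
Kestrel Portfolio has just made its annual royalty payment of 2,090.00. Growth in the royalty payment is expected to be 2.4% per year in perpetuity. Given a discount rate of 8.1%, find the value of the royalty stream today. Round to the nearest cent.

37546.67

D₁ = D₀ × (1 + g) = 2,090.00 × 1.024 = 2,140.1600
Growing perpetuity: P = D₁ / (r − g) = 2,140.1600 / (0.081 − 0.024) = 37,546.67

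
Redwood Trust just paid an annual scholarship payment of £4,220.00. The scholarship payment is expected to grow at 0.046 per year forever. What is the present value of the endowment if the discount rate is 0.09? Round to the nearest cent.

£100320.91

D₁ = D₀ × (1 + g) = £4,220.00 × 1.046 = £4,414.1200
Growing perpetuity: P = D₁ / (r − g) = £4,414.1200 / (0.09 − 0.046) = £100,320.91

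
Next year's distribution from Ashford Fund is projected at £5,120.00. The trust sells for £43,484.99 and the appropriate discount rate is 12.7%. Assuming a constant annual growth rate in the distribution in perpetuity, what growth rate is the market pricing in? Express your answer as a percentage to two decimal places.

P = D₁/(r−g) ⇒ g = r − D₁/P = 0.127 − £5,120.00/£43,484.99 = 0.009258

0.93%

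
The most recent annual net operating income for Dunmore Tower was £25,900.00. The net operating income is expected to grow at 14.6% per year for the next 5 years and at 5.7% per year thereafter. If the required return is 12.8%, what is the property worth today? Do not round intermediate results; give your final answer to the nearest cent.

D_1 = 29681.40000
D_2 = 34014.88440
D_3 = 38981.05752
D_4 = 44672.29192
D_5 = 51194.44654
Terminal value at year 5: TV = D_5×(1+g_2)/(r−g_2) = 54112.52999/0.071 = 762148.30977
P_0 = D_1/(1+r)^1 + D_2/(1+r)^2 + D_3/(1+r)^3 + D_4/(1+r)^4 + D_5/(1+r)^5 + TV/(1+r)^5
    = 26313.29787 + 26733.19092 + 27159.78440 + 27593.18521 + 28033.50200 + 417343.82549 = 553176.78588

£553176.79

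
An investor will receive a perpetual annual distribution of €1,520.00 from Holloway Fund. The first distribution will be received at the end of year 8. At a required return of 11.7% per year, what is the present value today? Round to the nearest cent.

Value at end of year 7: C / r = €1,520.00 / 0.117 = €12,991.4530
Discount to today: PV = €12,991.4530 / (1 + 0.117)^7 = €12,991.4530 / 2.169563 = €5,988.05

€5988.05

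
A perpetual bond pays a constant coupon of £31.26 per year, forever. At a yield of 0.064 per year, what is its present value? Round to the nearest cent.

Level perpetuity: PV = C / r = £31.26 / 0.064 = £488.44

£488.44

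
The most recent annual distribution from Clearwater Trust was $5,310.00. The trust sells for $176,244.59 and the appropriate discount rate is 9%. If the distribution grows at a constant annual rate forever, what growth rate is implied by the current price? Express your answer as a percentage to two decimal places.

P = D₀(1+g)/(r−g) ⇒ P(r−g) = D₀(1+g) ⇒ g(P+D₀) = P·r − D₀
g = (P·r − D₀)/(P + D₀) = ($176,244.59×0.09 − $5,310.00) / ($176,244.59 + $5,310.00) = 0.058120

5.81%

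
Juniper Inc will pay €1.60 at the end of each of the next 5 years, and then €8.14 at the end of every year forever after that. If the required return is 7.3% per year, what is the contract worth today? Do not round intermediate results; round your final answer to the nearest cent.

€84.91

PV of 5-year annuity: €1.60 × [1 − (1+0.073)^−5] / 0.073 = 6.50795
Perpetuity value at year 5: €8.14 / 0.073 = 111.50685
PV of perpetuity: 111.50685 / (1+0.073)^5 = 78.39763
Total PV = 6.50795 + 78.39763 = 84.90558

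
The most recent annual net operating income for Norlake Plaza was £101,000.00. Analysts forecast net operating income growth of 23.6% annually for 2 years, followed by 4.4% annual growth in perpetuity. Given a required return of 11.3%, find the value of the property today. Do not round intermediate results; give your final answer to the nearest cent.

£2121319.58

D_1 = 124836.00000
D_2 = 154297.29600
Terminal value at year 2: TV = D_2×(1+g_2)/(r−g_2) = 161086.37702/0.069 = 2334585.17426
P_0 = D_1/(1+r)^1 + D_2/(1+r)^2 + TV/(1+r)^2
    = 112161.72507 + 124556.95614 + 1884600.90159 = 2121319.58280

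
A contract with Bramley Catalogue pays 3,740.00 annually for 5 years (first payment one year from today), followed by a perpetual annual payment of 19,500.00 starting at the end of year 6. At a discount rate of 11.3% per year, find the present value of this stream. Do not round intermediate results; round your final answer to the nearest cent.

PV of 5-year annuity: 3,740.00 × [1 − (1+0.113)^−5] / 0.113 = 13718.97097
Perpetuity value at year 5: 19,500.00 / 0.113 = 172566.37168
PV of perpetuity: 172566.37168 / (1+0.113)^5 = 101036.97757
Total PV = 13718.97097 + 101036.97757 = 114755.94854

114755.95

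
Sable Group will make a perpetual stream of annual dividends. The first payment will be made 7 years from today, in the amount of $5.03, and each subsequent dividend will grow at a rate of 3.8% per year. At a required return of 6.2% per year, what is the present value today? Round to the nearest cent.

$146.09

Value at end of year 6: C₁ / (r − g) = $5.03 / (0.062 − 0.038) = $209.5833
Discount to today: PV = $209.5833 / (1 + 0.062)^6 = $209.5833 / 1.434654 = $146.09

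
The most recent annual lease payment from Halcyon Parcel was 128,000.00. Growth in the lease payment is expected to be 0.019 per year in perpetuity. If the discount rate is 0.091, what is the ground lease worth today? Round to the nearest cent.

1811555.56

D₁ = D₀ × (1 + g) = 128,000.00 × 1.019 = 130,432.0000
Growing perpetuity: P = D₁ / (r − g) = 130,432.0000 / (0.091 − 0.019) = 1,811,555.56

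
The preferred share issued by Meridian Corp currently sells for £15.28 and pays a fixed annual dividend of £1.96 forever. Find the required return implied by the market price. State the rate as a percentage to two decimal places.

P = C/r ⇒ r = C/P = £1.96/£15.28 = 0.128272

12.83%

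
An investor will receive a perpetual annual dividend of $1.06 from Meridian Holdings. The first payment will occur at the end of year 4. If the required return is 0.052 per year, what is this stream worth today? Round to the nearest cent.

$17.51

Value at end of year 3: C / r = $1.06 / 0.052 = $20.3846
Discount to today: PV = $20.3846 / (1 + 0.052)^3 = $20.3846 / 1.164253 = $17.51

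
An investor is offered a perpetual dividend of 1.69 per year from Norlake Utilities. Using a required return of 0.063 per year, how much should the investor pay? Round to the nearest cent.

Level perpetuity: PV = C / r = 1.69 / 0.063 = 26.83

26.83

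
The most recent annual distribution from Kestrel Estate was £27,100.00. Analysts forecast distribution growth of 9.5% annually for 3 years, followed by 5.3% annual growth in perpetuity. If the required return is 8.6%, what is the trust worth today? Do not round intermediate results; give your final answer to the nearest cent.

D_1 = 29674.50000
D_2 = 32493.57750
D_3 = 35580.46736
Terminal value at year 3: TV = D_3×(1+g_2)/(r−g_2) = 37466.23213/0.033 = 1135340.36766
P_0 = D_1/(1+r)^1 + D_2/(1+r)^2 + D_3/(1+r)^3 + TV/(1+r)^3
    = 27324.58564 + 27551.03248 + 27779.35595 + 886413.99444 = 969068.96851

£969068.97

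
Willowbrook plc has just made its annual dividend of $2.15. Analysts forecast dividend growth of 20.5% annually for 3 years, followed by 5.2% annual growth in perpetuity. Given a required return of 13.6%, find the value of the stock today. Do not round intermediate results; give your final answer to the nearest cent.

D_1 = 2.59075
D_2 = 3.12185
D_3 = 3.76183
Terminal value at year 3: TV = D_3×(1+g_2)/(r−g_2) = 3.95745/0.084 = 47.11249
P_0 = D_1/(1+r)^1 + D_2/(1+r)^2 + D_3/(1+r)^3 + TV/(1+r)^3
    = 2.28059 + 2.41911 + 2.56605 + 32.13668 = 39.40243

$39.40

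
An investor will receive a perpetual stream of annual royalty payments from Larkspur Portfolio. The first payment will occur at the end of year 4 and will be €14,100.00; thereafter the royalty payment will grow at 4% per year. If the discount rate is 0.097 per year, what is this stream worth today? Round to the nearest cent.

Value at end of year 3: C₁ / (r − g) = €14,100.00 / (0.097 − 0.04) = €247,368.4211
Discount to today: PV = €247,368.4211 / (1 + 0.097)^3 = €247,368.4211 / 1.320140 = €187,380.49

€187380.49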